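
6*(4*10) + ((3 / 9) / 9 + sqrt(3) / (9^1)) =sqrt(3) / 9 + 6481 / 27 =240.23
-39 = -39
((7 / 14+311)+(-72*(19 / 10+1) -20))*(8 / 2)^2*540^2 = 385845120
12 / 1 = 12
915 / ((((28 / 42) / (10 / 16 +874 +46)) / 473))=9562605525 / 16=597662845.31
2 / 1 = 2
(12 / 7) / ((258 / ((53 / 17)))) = 106 / 5117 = 0.02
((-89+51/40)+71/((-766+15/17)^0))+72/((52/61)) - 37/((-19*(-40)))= 167189/2470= 67.69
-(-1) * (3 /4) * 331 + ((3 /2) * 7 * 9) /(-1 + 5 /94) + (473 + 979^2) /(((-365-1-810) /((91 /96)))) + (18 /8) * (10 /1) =-48005341 /79744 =-601.99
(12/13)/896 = 3/2912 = 0.00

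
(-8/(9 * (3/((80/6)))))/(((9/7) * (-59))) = 2240/43011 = 0.05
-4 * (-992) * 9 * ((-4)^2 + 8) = 857088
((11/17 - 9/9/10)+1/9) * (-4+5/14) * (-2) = 1007/210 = 4.80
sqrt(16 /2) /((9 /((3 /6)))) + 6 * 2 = 12.16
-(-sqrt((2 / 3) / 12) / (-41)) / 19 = -sqrt(2) / 4674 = -0.00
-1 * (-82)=82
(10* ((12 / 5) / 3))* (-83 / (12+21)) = -664 / 33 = -20.12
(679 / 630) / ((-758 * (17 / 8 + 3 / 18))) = -194 / 312675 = -0.00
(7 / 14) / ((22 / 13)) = 13 / 44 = 0.30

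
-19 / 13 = -1.46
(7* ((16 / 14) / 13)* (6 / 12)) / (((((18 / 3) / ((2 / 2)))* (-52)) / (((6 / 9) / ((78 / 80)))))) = -40 / 59319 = -0.00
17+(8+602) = 627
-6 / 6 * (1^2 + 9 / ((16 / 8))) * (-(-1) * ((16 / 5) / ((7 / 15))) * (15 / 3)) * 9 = -11880 / 7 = -1697.14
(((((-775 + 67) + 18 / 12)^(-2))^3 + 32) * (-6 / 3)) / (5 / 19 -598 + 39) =1209752585706917377672 / 10561458429164995787943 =0.11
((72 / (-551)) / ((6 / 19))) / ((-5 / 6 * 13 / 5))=72 / 377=0.19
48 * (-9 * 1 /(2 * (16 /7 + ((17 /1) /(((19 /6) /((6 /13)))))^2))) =-11530701 /449744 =-25.64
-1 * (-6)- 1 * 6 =0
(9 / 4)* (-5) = -45 / 4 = -11.25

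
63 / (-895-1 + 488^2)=63 / 237248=0.00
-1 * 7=-7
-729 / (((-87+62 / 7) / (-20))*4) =-25515 / 547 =-46.65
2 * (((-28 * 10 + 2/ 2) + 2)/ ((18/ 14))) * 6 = -7756/ 3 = -2585.33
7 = 7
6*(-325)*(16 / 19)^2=-499200 / 361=-1382.83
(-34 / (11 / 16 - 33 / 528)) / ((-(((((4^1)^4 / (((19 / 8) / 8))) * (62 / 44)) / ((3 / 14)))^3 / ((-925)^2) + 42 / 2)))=11473211186118000 / 44945044835983876927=0.00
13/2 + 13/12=7.58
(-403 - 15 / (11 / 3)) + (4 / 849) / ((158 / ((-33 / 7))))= -700802764 / 1721489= -407.09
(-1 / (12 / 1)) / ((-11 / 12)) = 1 / 11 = 0.09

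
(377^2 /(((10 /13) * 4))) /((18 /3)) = 1847677 /240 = 7698.65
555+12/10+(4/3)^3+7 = 76352/135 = 565.57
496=496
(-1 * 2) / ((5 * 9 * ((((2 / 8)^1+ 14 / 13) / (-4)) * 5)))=0.03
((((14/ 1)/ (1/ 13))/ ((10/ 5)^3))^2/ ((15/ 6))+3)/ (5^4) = 8401/ 25000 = 0.34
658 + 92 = 750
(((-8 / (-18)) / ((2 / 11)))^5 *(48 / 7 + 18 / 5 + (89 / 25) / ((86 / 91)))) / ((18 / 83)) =22892509360072 / 3999093525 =5724.42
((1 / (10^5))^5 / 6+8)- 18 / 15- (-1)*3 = 588000000000000000000000001 / 60000000000000000000000000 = 9.80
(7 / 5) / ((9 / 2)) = 14 / 45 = 0.31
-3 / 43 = -0.07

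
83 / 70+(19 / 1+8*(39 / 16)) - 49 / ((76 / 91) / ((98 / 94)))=-2685677 / 125020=-21.48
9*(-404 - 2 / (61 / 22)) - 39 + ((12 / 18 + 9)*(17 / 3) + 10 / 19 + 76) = -37032008 / 10431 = -3550.19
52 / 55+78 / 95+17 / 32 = 76837 / 33440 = 2.30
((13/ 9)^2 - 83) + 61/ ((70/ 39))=-266081/ 5670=-46.93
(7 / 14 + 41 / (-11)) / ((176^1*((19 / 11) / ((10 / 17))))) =-355 / 56848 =-0.01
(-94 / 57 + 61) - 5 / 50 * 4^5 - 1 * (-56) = 3691 / 285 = 12.95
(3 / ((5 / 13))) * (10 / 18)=13 / 3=4.33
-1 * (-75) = 75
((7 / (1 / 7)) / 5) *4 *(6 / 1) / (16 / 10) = 147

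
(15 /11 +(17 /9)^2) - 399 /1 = -351115 /891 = -394.07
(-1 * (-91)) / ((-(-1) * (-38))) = -91 / 38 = -2.39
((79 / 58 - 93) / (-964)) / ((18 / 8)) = 5315 / 125802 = 0.04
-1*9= -9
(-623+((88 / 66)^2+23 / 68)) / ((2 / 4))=-379981 / 306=-1241.77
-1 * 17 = -17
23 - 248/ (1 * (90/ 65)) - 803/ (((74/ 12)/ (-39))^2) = -397645057/ 12321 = -32273.76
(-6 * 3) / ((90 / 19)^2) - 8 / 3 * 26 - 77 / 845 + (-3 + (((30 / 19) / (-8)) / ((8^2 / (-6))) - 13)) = -7972256299 / 92476800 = -86.21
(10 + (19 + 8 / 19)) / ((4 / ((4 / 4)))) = 559 / 76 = 7.36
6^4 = 1296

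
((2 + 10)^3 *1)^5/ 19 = 15407021574586368/ 19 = 810895872346650.95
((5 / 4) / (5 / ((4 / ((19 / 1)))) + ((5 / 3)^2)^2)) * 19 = 1539 / 2039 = 0.75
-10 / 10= -1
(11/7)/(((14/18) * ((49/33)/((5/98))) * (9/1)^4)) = 605/57177414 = 0.00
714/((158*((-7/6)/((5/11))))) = -1530/869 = -1.76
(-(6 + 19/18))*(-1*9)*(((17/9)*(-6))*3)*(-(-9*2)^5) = -4079577312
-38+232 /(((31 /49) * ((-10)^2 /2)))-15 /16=-391881 /12400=-31.60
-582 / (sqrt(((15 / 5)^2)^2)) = -64.67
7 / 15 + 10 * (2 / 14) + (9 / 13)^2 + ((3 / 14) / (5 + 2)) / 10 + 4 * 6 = 13105969 / 496860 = 26.38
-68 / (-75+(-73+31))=68 / 117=0.58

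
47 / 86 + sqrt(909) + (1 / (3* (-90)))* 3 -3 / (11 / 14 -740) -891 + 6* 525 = 3* sqrt(101) + 45247989419 / 20025315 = 2289.69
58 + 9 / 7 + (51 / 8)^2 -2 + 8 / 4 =44767 / 448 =99.93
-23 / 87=-0.26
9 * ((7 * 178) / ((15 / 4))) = 14952 / 5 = 2990.40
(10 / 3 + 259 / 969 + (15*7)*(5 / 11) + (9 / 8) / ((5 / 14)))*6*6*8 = 278726328 / 17765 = 15689.63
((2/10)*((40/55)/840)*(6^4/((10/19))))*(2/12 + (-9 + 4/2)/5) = -25308/48125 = -0.53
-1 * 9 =-9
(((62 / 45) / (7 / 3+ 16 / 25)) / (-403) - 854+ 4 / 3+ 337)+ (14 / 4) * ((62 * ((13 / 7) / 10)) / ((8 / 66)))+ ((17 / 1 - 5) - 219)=-45246759 / 115960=-390.19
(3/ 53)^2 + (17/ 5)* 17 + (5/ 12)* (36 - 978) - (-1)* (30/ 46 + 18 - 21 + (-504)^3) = -82712724782899/ 646070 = -128024401.04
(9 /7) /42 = 3 /98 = 0.03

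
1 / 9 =0.11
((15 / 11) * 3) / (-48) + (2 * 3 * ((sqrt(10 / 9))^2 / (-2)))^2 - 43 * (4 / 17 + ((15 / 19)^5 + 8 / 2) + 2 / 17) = -12624369252917 / 66676393872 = -189.34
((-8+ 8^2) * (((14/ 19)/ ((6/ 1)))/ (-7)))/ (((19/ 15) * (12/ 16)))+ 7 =6461/ 1083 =5.97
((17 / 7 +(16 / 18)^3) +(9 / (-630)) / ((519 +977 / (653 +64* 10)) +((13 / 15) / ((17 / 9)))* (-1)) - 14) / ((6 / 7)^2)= -44318110446673 / 2995664052744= -14.79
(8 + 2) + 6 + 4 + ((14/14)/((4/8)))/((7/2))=144/7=20.57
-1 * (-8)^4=-4096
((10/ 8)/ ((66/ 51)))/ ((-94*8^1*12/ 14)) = -595/ 397056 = -0.00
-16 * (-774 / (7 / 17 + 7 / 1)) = 11696 / 7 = 1670.86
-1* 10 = -10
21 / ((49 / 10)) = 30 / 7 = 4.29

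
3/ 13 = 0.23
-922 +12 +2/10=-4549/5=-909.80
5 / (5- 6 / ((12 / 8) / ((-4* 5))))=1 / 17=0.06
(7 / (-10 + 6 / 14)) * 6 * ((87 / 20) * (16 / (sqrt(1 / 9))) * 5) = -306936 / 67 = -4581.13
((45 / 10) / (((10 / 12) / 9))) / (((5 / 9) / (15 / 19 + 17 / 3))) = 268272 / 475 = 564.78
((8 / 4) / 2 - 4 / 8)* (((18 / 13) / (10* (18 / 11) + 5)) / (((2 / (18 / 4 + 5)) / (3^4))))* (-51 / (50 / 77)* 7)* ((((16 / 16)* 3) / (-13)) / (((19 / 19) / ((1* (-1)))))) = -12564754587 / 7943000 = -1581.87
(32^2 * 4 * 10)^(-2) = 1 / 1677721600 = 0.00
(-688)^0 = 1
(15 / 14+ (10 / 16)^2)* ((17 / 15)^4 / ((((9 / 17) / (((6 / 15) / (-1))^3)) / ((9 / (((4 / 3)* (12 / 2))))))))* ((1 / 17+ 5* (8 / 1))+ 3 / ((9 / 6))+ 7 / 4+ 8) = -38546027273 / 2268000000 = -17.00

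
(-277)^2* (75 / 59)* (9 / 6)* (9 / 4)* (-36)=-1398386025 / 118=-11850729.03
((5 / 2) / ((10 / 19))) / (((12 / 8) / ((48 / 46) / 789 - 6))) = -344717 / 18147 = -19.00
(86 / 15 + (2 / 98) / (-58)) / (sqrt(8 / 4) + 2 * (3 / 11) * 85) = 45702239 / 369258218-29572037 * sqrt(2) / 11077746540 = 0.12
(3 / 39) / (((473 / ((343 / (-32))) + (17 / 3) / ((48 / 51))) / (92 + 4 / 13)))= -19756800 / 106030769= -0.19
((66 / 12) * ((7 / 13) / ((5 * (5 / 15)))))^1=231 / 130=1.78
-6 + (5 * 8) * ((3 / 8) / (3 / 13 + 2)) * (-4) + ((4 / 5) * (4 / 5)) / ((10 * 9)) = -1073018 / 32625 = -32.89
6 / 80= 3 / 40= 0.08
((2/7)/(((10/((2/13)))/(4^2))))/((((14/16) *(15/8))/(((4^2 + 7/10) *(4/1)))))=684032/238875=2.86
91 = 91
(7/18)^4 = 2401/104976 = 0.02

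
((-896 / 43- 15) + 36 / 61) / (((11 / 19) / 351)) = -21369.32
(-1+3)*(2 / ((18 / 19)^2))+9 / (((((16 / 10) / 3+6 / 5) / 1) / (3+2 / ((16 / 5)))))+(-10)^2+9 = 132.28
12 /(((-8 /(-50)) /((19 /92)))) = 1425 /92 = 15.49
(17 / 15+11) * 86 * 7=109564 / 15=7304.27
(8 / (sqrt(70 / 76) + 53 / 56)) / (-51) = 451136 / 76959 - 12544 * sqrt(1330) / 76959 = -0.08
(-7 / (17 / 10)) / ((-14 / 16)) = 4.71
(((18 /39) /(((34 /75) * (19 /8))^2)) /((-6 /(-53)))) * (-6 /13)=-28620000 /17631601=-1.62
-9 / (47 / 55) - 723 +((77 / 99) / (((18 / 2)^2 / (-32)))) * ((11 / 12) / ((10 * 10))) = -1884982538 / 2569725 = -733.53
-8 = -8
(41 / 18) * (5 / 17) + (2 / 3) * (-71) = -14279 / 306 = -46.66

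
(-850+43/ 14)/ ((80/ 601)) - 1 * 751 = -7967177/ 1120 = -7113.55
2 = 2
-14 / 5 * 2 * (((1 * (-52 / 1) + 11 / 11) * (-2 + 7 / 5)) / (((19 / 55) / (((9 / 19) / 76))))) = -106029 / 34295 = -3.09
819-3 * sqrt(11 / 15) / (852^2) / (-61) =sqrt(165) / 221400720 +819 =819.00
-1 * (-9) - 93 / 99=266 / 33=8.06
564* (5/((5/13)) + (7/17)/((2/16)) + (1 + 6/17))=169200/17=9952.94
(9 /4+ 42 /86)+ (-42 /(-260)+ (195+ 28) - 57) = 1888301 /11180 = 168.90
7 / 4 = 1.75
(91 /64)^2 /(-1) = -2.02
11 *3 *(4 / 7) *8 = 150.86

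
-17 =-17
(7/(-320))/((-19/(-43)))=-301/6080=-0.05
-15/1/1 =-15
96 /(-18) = -16 /3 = -5.33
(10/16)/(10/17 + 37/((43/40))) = 731/40944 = 0.02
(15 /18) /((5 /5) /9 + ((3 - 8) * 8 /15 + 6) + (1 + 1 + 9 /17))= 255 /1828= 0.14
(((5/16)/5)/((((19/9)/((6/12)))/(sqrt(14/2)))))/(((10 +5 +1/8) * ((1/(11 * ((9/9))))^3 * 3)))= 33 * sqrt(7)/76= 1.15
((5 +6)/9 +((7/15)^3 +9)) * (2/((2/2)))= 69686/3375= 20.65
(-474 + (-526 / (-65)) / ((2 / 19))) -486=-57403 / 65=-883.12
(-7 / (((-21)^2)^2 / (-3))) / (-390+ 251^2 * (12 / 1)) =1 / 6997815342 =0.00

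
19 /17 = 1.12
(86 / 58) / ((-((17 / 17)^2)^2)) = -43 / 29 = -1.48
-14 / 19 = -0.74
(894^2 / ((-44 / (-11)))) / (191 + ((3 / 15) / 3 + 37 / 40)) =23977080 / 23039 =1040.72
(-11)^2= 121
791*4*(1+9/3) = 12656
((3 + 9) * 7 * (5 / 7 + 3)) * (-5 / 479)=-1560 / 479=-3.26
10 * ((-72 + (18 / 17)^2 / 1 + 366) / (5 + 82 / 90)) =19190250 / 38437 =499.27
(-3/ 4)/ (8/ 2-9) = 3/ 20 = 0.15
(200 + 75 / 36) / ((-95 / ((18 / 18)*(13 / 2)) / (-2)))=27.65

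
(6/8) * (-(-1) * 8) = 6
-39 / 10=-3.90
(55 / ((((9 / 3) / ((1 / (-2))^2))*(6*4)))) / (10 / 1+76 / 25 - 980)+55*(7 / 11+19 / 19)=626588705 / 6962112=90.00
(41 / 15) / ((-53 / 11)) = -451 / 795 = -0.57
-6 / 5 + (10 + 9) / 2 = 83 / 10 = 8.30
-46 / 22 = -23 / 11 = -2.09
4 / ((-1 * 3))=-4 / 3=-1.33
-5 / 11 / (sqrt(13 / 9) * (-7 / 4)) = 60 * sqrt(13) / 1001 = 0.22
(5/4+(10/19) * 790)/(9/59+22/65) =121550325/143108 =849.36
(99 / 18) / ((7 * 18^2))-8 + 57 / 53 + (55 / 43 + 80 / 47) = -1914746509 / 485864568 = -3.94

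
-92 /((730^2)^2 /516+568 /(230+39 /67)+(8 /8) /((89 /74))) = -0.00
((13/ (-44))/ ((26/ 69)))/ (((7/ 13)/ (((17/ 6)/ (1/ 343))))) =-249067/ 176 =-1415.15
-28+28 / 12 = -25.67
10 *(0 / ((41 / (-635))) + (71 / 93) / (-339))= -0.02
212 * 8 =1696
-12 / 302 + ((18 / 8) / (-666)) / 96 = -170647 / 4290816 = -0.04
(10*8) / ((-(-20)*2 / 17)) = 34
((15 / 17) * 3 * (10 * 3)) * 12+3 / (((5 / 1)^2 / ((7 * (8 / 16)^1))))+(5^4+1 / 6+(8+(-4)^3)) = 1941223 / 1275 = 1522.53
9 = 9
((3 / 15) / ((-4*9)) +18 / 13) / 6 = 3227 / 14040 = 0.23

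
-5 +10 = 5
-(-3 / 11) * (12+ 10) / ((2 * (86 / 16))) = 24 / 43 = 0.56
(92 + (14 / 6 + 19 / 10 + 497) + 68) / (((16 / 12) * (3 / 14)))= 138859 / 60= 2314.32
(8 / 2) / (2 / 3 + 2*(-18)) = -6 / 53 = -0.11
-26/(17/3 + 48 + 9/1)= -39/94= -0.41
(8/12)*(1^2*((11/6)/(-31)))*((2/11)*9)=-2/31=-0.06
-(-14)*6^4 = 18144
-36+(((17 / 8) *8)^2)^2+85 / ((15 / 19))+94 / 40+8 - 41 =5013721 / 60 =83562.02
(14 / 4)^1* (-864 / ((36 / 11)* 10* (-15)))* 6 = 924 / 25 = 36.96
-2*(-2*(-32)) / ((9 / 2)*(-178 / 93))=3968 / 267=14.86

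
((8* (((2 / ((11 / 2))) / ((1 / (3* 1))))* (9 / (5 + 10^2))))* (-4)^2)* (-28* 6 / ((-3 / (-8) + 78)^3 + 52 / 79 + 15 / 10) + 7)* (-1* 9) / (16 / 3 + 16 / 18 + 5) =-7267875837147648 / 108172215324415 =-67.19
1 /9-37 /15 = -106 /45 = -2.36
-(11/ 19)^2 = -121/ 361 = -0.34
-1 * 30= -30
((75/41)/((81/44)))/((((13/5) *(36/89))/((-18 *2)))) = -489500/14391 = -34.01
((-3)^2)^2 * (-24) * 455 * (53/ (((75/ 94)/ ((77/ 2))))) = -11310475176/ 5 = -2262095035.20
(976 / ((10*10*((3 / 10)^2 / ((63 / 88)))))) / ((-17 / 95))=-81130 / 187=-433.85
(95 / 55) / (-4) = -19 / 44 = -0.43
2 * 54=108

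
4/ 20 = 1/ 5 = 0.20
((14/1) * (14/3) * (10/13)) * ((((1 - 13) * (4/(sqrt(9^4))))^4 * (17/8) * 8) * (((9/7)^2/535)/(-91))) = -0.00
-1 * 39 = -39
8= 8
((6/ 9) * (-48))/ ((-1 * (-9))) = -32/ 9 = -3.56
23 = 23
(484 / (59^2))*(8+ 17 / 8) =9801 / 6962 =1.41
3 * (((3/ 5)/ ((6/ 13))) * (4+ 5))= 351/ 10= 35.10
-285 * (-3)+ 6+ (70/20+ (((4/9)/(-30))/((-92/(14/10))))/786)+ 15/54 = 21105161107/24405300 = 864.78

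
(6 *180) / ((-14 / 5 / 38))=-102600 / 7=-14657.14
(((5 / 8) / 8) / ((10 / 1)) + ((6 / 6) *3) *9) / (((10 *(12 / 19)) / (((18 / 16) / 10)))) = 197049 / 409600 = 0.48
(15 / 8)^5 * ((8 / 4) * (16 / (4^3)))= 759375 / 65536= 11.59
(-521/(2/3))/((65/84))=-65646/65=-1009.94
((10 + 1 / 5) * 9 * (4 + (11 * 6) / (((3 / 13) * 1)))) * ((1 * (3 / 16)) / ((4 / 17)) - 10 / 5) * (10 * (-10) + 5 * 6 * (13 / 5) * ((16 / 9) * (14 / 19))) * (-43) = 455418117 / 152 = 2996171.82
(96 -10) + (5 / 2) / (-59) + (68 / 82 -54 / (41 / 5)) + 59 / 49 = 81.41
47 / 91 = 0.52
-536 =-536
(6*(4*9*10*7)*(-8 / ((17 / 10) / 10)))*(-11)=133056000 / 17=7826823.53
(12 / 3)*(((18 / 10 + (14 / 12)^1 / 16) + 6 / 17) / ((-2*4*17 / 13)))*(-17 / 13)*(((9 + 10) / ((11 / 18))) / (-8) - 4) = -6302561 / 718080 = -8.78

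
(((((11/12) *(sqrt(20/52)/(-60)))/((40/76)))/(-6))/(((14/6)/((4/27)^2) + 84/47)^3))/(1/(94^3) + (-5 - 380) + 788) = 1153462273925632 *sqrt(65)/1577840616981561074457185325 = 0.00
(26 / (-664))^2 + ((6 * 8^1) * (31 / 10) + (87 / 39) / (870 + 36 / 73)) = 148.80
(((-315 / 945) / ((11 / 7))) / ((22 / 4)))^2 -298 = -39266966 / 131769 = -298.00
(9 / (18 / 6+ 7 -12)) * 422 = -1899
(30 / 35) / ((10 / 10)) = 6 / 7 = 0.86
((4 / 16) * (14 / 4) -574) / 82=-4585 / 656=-6.99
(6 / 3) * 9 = 18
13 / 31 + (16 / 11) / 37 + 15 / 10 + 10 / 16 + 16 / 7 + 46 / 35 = 3120773 / 504680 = 6.18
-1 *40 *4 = -160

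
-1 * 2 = -2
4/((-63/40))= -160/63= -2.54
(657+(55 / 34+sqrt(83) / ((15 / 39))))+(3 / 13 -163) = 13 * sqrt(83) / 5+219165 / 442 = 519.54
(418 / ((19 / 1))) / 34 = 11 / 17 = 0.65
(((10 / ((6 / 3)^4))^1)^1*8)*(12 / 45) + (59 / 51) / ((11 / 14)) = 1574 / 561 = 2.81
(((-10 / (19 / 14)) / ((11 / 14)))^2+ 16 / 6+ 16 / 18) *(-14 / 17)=-503610688 / 6683193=-75.35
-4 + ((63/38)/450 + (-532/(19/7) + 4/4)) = -378093/1900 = -199.00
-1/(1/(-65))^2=-4225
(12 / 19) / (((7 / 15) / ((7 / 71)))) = 180 / 1349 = 0.13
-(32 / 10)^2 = -256 / 25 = -10.24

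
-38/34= -19/17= -1.12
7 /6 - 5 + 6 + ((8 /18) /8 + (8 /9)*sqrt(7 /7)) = 28 /9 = 3.11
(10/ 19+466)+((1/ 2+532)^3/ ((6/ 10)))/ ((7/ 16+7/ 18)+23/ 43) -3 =29606919542953/ 160151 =184868777.23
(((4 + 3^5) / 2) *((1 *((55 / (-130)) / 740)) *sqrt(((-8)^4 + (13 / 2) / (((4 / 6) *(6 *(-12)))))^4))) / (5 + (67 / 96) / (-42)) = -226192380642767 / 951604480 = -237695.79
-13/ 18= -0.72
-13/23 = -0.57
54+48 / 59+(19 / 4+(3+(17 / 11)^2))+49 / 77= 1872941 / 28556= 65.59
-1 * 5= -5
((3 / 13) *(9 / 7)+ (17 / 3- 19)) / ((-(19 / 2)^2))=14236 / 98553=0.14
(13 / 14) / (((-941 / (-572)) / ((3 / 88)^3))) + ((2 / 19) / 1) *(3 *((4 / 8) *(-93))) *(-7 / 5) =398488428621 / 19383696640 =20.56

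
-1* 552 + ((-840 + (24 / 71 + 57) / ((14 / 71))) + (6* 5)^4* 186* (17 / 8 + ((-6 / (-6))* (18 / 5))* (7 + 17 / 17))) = 65228231583 / 14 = 4659159398.79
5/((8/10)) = 25/4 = 6.25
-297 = -297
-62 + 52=-10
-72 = -72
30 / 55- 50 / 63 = -172 / 693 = -0.25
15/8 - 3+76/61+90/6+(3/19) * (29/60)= 704543/46360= 15.20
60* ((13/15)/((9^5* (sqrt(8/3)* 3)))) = 0.00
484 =484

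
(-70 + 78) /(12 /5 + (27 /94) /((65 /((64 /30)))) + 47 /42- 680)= -5132400 /433990307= -0.01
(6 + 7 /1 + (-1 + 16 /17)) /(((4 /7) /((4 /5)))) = 308 /17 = 18.12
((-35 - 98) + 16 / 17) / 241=-2245 / 4097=-0.55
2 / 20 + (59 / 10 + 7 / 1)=13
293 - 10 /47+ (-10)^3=-33239 /47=-707.21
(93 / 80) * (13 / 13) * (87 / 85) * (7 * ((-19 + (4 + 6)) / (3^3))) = -18879 / 6800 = -2.78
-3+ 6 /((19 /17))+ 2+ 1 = 102 /19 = 5.37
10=10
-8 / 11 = -0.73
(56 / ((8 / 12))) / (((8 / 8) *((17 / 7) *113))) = 588 / 1921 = 0.31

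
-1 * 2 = -2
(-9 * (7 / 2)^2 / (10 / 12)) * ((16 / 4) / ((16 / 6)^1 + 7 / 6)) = -15876 / 115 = -138.05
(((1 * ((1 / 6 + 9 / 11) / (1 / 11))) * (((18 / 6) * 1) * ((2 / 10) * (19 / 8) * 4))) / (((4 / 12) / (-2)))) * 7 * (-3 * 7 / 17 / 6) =36309 / 68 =533.96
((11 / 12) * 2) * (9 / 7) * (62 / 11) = 93 / 7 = 13.29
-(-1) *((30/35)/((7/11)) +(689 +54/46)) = 779344/1127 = 691.52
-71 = -71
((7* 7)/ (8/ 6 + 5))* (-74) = -10878/ 19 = -572.53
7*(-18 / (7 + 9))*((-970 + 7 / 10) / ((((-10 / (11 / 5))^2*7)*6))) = 3518559 / 400000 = 8.80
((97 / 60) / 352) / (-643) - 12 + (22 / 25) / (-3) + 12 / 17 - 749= -292652148967 / 384771200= -760.59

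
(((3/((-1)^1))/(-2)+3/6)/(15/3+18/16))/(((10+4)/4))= 32/343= 0.09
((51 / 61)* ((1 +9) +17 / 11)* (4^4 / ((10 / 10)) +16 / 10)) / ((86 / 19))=79252572 / 144265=549.35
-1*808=-808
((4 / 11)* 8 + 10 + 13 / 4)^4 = 255551481441 / 3748096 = 68181.68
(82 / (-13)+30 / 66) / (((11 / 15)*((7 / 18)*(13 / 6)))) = -1355940 / 143143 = -9.47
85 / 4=21.25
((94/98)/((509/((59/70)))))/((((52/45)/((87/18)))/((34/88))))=4101267/1597820224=0.00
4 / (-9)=-4 / 9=-0.44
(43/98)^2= 1849/9604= 0.19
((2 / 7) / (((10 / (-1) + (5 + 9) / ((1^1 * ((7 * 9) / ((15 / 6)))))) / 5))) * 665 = -100.59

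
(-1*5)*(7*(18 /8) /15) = -21 /4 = -5.25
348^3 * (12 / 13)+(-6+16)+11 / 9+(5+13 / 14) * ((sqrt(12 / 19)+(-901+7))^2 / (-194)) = 74202 * sqrt(57) / 12901+58682990218235 / 1509417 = 38877961.33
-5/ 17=-0.29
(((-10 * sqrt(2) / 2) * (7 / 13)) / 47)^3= -85750 * sqrt(2) / 228099131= -0.00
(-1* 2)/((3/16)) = -32/3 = -10.67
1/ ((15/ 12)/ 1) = 4/ 5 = 0.80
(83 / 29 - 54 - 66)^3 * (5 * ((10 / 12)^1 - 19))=21364028216285 / 146334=145994971.89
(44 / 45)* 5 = 44 / 9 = 4.89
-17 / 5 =-3.40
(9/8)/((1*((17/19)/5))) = 855/136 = 6.29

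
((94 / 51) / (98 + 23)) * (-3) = -94 / 2057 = -0.05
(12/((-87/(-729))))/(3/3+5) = 486/29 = 16.76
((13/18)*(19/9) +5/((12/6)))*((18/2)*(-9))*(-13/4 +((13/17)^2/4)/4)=2422017/2312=1047.59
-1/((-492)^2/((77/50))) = -77/12103200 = -0.00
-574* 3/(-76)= 861/38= 22.66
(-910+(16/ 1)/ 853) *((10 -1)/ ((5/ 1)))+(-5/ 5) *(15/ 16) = -111838791/ 68240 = -1638.90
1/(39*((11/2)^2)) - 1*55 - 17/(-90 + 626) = -139194199/2529384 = -55.03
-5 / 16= -0.31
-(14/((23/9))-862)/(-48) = -17.84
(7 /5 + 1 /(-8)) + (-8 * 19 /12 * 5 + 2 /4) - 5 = -7987 /120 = -66.56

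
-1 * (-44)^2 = -1936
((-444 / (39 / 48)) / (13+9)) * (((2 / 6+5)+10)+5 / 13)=-725792 / 1859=-390.42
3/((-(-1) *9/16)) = 16/3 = 5.33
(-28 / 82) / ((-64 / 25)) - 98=-128401 / 1312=-97.87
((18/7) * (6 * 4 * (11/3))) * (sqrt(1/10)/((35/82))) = 64944 * sqrt(10)/1225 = 167.65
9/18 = 1/2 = 0.50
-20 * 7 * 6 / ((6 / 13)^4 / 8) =-148094.07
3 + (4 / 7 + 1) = 32 / 7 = 4.57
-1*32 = -32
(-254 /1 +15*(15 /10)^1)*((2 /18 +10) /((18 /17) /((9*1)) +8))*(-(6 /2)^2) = 2595.15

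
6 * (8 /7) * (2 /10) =48 /35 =1.37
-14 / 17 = -0.82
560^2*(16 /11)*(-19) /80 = -1191680 /11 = -108334.55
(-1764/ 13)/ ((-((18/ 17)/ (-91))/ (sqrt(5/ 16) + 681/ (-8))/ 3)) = 11912733/ 4 - 17493 * sqrt(5)/ 2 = 2958625.48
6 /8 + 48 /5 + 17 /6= 791 /60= 13.18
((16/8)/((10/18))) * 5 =18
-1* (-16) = 16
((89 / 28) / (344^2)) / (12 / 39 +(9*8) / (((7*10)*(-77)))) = 445445 / 4881123328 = 0.00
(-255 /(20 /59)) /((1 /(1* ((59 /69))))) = -643.23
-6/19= -0.32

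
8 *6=48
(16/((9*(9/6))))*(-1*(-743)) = 23776/27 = 880.59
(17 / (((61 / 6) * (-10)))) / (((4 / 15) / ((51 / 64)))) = -7803 / 15616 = -0.50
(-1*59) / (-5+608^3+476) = -59 / 224756183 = -0.00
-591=-591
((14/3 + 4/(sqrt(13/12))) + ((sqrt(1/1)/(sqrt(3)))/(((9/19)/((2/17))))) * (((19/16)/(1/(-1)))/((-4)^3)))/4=361 * sqrt(3)/940032 + 2 * sqrt(39)/13 + 7/6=2.13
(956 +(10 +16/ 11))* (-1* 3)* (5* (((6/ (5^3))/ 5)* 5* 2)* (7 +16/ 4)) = -383112/ 25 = -15324.48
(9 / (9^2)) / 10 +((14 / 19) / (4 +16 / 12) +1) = 7861 / 6840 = 1.15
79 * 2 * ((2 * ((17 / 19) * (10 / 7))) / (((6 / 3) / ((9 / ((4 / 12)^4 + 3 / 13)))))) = 63638055 / 8512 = 7476.28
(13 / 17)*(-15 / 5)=-39 / 17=-2.29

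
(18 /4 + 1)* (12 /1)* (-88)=-5808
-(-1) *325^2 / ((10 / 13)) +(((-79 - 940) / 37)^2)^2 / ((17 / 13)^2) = 513175258693123 / 1083265058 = 473730.09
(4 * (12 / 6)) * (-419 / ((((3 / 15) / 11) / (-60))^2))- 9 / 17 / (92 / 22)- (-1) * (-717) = -28545565520793 / 782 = -36503280717.13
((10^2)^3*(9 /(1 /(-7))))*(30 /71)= -1890000000 /71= -26619718.31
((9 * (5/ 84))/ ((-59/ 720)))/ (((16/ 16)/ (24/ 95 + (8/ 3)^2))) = -48.14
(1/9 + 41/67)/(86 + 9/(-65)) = 0.01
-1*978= -978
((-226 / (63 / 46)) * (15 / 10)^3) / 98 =-7797 / 1372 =-5.68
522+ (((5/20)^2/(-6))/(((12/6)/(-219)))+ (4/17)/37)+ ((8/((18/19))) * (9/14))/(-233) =34347012227/65657536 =523.12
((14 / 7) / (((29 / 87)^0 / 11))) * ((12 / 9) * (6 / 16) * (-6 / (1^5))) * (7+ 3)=-660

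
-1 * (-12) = 12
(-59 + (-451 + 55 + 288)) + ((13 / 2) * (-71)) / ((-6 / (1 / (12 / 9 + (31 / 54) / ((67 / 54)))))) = -179307 / 1444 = -124.17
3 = 3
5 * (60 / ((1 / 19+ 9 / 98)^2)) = 1040113200 / 72361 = 14373.95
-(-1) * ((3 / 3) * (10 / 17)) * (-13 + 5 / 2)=-105 / 17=-6.18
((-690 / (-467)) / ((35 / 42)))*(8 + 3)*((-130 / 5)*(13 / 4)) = -769626 / 467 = -1648.02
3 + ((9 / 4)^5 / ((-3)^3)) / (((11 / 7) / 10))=-10.59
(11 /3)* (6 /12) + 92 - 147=-53.17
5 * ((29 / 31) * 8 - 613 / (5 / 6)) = -112858 / 31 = -3640.58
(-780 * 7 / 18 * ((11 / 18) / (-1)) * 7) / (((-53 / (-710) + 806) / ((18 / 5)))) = 1421420 / 245277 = 5.80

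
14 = 14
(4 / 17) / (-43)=-0.01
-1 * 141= -141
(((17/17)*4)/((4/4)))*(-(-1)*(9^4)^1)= 26244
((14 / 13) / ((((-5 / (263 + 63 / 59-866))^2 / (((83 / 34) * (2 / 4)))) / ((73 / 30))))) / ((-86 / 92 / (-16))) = 3280913205210144 / 4134992875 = 793450.75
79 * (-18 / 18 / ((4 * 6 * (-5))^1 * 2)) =79 / 240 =0.33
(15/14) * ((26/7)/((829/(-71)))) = -13845/40621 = -0.34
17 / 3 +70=227 / 3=75.67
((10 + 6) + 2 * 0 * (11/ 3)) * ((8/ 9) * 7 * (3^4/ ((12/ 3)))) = 2016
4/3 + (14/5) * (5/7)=10/3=3.33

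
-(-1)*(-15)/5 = -3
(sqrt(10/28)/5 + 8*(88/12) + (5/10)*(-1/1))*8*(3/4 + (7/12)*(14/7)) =23*sqrt(70)/105 + 8027/9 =893.72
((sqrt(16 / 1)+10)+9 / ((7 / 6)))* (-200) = -30400 / 7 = -4342.86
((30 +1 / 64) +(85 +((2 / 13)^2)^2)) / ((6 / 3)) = 210238545 / 3655808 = 57.51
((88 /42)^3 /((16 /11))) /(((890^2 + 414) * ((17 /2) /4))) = 234256 /62385513309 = 0.00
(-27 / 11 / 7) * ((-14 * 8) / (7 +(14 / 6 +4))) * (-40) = -1296 / 11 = -117.82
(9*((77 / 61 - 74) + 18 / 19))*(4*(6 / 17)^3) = -647002080 / 5694167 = -113.63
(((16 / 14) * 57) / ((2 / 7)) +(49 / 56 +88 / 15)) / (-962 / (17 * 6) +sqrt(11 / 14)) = -1612365391 / 64208860 - 24422523 * sqrt(154) / 128417720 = -27.47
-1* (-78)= 78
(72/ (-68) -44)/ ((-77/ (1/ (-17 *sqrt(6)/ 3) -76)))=-58216/ 1309 -383 *sqrt(6)/ 22253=-44.52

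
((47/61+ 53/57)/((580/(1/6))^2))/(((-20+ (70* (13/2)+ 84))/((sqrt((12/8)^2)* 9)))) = 739/202351664400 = 0.00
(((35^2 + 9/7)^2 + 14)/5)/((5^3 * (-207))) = -24561914/2113125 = -11.62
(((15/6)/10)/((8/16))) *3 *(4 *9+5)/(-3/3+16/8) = 61.50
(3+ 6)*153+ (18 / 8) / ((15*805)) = 22169703 / 16100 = 1377.00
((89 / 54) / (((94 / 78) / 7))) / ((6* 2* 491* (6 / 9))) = 0.00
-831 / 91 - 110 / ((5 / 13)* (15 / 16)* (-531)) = -8.56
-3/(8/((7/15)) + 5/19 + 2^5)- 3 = -20112/6571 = -3.06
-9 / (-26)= 9 / 26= 0.35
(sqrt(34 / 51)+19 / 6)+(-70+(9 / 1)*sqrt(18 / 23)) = -401 / 6+sqrt(6) / 3+27*sqrt(46) / 23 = -58.05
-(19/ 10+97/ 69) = -2281/ 690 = -3.31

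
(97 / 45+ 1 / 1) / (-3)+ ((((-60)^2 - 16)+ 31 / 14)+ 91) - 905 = 5237497 / 1890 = 2771.16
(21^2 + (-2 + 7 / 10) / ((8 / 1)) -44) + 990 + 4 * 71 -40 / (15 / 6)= 132387 / 80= 1654.84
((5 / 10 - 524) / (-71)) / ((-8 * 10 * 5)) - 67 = -3806647 / 56800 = -67.02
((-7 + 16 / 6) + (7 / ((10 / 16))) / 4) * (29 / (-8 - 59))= 667 / 1005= 0.66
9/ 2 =4.50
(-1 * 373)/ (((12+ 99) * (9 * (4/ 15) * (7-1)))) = -1865/ 7992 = -0.23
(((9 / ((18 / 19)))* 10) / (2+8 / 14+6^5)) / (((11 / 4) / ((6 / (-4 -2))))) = -266 / 59895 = -0.00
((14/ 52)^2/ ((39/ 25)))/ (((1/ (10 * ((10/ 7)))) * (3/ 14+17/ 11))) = 673750/ 1786161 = 0.38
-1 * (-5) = 5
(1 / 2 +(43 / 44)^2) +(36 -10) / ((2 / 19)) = 481009 / 1936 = 248.46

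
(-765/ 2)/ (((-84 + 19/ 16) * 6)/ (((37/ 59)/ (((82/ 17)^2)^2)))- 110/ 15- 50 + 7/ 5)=35460928575/ 39767881396306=0.00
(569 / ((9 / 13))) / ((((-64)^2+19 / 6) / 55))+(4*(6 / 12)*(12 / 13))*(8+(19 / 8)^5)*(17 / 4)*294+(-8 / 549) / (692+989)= 93196847413731597361 / 483448454701056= 192775.15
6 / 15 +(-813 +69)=-3718 / 5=-743.60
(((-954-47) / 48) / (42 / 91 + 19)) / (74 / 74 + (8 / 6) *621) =-1183 / 915216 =-0.00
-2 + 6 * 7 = 40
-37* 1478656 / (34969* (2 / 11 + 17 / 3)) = -164130816 / 613547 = -267.51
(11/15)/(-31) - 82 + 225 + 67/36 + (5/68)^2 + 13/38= 17793741797/122559120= 145.18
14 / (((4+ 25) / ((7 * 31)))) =3038 / 29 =104.76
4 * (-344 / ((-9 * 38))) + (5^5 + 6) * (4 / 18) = 119666 / 171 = 699.80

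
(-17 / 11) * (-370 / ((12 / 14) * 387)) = 22015 / 12771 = 1.72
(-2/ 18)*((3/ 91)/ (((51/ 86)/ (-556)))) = 47816/ 13923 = 3.43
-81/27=-3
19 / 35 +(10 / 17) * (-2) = -377 / 595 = -0.63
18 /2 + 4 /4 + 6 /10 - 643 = -3162 /5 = -632.40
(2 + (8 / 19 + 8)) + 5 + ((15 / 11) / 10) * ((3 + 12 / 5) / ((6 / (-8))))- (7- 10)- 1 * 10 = 7774 / 1045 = 7.44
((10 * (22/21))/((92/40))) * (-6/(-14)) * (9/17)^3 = 0.29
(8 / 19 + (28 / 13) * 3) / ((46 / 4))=3400 / 5681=0.60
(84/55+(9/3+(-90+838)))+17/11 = 41474/55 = 754.07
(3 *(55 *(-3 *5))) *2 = -4950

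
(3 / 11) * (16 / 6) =0.73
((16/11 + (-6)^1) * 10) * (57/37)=-28500/407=-70.02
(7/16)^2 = 49/256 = 0.19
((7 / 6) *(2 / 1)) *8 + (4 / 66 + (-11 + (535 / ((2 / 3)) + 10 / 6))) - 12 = 52793 / 66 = 799.89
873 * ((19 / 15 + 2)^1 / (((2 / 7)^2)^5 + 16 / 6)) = 12083443726473 / 11299025320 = 1069.42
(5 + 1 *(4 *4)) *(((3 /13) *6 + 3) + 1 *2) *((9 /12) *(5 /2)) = 26145 /104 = 251.39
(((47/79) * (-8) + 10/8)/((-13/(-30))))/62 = -0.13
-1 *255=-255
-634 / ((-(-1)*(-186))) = 317 / 93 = 3.41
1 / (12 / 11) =11 / 12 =0.92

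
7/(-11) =-7/11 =-0.64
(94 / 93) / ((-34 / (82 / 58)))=-1927 / 45849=-0.04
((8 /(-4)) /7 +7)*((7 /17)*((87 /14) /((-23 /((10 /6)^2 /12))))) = -34075 /197064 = -0.17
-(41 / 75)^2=-0.30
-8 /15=-0.53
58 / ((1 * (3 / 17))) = 328.67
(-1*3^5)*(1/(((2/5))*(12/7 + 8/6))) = -25515/128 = -199.34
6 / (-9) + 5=13 / 3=4.33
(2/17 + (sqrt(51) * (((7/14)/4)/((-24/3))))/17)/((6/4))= 4/51 - sqrt(51)/1632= 0.07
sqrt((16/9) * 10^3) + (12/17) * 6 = 72/17 + 40 * sqrt(10)/3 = 46.40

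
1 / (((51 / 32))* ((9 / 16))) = 512 / 459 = 1.12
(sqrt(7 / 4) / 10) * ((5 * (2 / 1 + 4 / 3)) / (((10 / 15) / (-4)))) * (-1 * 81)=405 * sqrt(7)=1071.53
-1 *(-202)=202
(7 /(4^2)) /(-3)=-7 /48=-0.15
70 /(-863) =-70 /863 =-0.08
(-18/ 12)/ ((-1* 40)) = 3/ 80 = 0.04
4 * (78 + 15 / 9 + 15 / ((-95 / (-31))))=19280 / 57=338.25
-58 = -58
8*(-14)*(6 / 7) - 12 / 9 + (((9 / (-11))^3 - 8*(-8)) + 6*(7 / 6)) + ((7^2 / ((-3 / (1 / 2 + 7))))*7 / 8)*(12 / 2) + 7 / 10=-106901561 / 159720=-669.31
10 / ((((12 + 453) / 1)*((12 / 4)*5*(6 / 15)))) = 0.00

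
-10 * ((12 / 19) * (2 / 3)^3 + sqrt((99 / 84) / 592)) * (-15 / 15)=5 * sqrt(8547) / 1036 + 320 / 171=2.32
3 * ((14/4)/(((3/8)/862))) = 24136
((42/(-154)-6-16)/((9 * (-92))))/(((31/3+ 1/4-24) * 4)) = -35/69828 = -0.00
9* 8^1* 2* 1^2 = 144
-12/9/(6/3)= -2/3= -0.67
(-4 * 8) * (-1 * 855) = 27360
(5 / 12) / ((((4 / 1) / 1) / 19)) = 95 / 48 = 1.98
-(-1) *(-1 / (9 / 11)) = -11 / 9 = -1.22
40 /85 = 8 /17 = 0.47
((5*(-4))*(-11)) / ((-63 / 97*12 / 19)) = -536.32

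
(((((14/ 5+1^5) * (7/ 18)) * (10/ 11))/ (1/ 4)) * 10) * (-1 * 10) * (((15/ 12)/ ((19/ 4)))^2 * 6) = -140000/ 627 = -223.29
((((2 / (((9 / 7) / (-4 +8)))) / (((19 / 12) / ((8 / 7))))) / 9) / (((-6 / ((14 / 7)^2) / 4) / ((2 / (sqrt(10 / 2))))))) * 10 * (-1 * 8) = 65536 * sqrt(5) / 1539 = 95.22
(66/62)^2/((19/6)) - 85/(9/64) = -99270154/164331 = -604.09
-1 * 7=-7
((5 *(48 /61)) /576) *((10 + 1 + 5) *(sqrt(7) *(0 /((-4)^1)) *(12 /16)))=0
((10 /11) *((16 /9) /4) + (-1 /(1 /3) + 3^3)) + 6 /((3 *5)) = 12278 /495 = 24.80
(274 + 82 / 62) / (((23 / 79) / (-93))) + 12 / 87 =-58660963 / 667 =-87947.47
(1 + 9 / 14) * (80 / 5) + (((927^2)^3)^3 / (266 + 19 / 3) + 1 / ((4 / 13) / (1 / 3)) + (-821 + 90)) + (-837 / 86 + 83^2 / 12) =16098142374994498100176205543440582509593499959726569217 / 17157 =938284220725913510530757400000000000000000000000000.00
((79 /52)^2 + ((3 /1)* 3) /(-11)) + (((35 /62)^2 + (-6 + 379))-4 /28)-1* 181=193.67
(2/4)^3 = 1/8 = 0.12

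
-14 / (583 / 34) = -476 / 583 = -0.82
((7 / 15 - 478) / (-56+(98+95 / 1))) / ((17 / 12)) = -28652 / 11645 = -2.46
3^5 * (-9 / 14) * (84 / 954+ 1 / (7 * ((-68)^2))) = -330463719 / 24017056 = -13.76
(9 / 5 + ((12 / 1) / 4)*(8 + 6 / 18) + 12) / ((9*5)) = 194 / 225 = 0.86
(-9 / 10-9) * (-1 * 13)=1287 / 10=128.70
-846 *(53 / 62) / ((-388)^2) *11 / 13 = -246609 / 60669232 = -0.00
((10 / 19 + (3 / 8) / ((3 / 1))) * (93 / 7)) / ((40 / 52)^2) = 1555983 / 106400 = 14.62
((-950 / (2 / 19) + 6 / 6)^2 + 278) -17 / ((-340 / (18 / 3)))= 814328543 / 10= 81432854.30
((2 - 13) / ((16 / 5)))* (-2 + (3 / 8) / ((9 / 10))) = 1045 / 192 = 5.44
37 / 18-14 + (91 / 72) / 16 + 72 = 69275 / 1152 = 60.13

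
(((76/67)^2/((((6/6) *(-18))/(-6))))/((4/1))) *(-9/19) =-228/4489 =-0.05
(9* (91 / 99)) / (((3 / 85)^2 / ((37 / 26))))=9450.88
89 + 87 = 176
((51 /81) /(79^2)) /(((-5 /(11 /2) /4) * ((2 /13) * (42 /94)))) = -114257 /17693235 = -0.01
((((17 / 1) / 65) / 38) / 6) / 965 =17 / 14301300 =0.00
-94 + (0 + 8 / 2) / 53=-4978 / 53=-93.92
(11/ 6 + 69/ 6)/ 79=40/ 237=0.17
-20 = -20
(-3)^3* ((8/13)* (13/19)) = -216/19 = -11.37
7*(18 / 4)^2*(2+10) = 1701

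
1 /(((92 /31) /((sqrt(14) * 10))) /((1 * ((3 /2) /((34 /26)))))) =6045 * sqrt(14) /1564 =14.46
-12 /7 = -1.71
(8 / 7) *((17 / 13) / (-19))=-136 / 1729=-0.08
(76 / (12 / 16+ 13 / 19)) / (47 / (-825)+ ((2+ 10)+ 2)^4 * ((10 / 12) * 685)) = 1588400 / 657325769959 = 0.00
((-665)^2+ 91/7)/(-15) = -442238/15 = -29482.53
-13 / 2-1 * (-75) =137 / 2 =68.50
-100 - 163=-263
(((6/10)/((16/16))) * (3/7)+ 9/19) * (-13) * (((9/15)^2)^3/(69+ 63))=-767637/228593750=-0.00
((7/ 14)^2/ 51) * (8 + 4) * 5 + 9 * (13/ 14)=2059/ 238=8.65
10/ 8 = 5/ 4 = 1.25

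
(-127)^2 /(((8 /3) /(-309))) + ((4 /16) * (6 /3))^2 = -14951581 /8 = -1868947.62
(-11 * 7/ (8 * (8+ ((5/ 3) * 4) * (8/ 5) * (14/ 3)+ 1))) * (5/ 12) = -1155/ 16928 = -0.07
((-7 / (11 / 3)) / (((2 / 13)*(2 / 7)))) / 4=-1911 / 176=-10.86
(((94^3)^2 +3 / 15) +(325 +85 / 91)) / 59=313890750528871 / 26845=11692708159.02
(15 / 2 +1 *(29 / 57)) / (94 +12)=913 / 12084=0.08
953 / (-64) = -953 / 64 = -14.89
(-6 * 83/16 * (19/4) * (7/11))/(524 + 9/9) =-1577/8800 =-0.18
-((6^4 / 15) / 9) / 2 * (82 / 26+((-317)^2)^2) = -3150588206736 / 65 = -48470587795.94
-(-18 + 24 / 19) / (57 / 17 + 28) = 5406 / 10127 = 0.53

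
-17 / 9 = -1.89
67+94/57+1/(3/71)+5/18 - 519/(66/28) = -479987/3762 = -127.59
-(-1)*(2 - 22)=-20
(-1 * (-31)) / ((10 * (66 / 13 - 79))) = -13 / 310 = -0.04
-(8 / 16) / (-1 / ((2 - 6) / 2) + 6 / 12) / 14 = -1 / 28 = -0.04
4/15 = 0.27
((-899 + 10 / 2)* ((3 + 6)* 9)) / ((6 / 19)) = -229311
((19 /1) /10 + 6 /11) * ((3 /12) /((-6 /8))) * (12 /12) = -269 /330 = -0.82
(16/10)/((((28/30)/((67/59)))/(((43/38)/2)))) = 8643/7847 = 1.10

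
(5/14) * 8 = 2.86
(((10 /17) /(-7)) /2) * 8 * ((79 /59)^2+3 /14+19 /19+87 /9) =-37058780 /8699019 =-4.26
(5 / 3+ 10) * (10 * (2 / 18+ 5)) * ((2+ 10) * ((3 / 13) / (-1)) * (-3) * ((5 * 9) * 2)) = 5796000 / 13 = 445846.15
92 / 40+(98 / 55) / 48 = 617 / 264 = 2.34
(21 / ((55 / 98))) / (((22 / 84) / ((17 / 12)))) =202.40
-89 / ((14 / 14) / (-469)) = 41741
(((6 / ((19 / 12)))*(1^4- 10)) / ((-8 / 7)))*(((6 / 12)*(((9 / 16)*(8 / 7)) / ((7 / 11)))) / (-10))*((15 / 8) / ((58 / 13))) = -312741 / 493696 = -0.63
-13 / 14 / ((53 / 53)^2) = -13 / 14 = -0.93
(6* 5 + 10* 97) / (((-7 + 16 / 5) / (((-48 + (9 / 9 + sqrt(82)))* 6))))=1410000 / 19 - 30000* sqrt(82) / 19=59912.55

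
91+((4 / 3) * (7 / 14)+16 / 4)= 95.67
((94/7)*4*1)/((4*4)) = 47/14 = 3.36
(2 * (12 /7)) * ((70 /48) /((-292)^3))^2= 0.00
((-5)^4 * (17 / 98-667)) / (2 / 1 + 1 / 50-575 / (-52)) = -2949781250 / 92561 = -31868.51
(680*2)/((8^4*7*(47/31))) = 2635/84224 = 0.03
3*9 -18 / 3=21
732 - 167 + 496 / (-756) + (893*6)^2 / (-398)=-2691695959 / 37611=-71566.72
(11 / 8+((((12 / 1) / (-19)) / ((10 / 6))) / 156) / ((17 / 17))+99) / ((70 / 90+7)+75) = 8925129 / 7360600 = 1.21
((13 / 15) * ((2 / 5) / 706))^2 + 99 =69391637044 / 700925625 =99.00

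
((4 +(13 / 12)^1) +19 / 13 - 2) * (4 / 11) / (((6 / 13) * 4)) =709 / 792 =0.90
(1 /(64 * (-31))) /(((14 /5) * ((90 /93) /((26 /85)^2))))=-169 /9710400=-0.00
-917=-917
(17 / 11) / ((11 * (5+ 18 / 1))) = 17 / 2783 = 0.01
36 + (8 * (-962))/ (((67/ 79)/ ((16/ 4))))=-2429524/ 67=-36261.55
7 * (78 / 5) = 109.20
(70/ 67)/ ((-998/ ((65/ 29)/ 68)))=-2275/ 65929876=-0.00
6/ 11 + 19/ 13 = 2.01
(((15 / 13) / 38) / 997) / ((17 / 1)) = 15 / 8372806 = 0.00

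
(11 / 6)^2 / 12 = 121 / 432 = 0.28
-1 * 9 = -9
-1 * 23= -23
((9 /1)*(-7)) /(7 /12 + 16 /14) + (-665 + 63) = -92582 /145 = -638.50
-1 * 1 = -1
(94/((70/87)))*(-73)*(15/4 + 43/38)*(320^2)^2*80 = -663553195376640000/19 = -34923852388244210.53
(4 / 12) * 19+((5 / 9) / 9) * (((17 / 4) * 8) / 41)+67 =243710 / 3321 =73.38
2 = 2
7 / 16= 0.44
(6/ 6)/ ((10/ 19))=19/ 10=1.90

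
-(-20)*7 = 140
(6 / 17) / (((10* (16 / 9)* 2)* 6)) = 9 / 5440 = 0.00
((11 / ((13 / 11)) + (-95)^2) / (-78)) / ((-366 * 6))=58723 / 1113372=0.05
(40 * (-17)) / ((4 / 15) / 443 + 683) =-4518600 / 4538539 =-1.00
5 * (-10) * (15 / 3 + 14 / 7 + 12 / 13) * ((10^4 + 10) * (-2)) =7931000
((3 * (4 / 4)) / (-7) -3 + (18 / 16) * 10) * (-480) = -26280 / 7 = -3754.29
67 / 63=1.06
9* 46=414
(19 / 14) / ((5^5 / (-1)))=-19 / 43750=-0.00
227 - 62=165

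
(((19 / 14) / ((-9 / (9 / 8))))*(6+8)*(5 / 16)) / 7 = -95 / 896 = -0.11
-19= -19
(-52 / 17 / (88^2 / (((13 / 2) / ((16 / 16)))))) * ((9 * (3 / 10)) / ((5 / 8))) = -0.01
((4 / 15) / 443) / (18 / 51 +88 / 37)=1258 / 5708055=0.00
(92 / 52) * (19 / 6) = 437 / 78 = 5.60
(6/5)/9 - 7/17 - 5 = -1346/255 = -5.28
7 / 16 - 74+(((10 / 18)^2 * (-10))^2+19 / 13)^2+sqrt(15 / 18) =sqrt(30) / 6+5489719446223 / 116398333584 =48.08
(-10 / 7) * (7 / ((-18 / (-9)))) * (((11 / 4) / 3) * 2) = -55 / 6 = -9.17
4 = 4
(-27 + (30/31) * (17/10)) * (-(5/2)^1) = 1965/31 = 63.39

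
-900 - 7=-907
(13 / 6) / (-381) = -0.01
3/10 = 0.30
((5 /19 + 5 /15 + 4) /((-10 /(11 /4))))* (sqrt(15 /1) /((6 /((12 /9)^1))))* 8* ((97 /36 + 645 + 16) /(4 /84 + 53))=-241008691* sqrt(15) /8572230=-108.89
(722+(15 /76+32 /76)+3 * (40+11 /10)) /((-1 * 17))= -321449 /6460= -49.76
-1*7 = -7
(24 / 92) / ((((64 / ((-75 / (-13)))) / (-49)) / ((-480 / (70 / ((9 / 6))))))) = 14175 / 1196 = 11.85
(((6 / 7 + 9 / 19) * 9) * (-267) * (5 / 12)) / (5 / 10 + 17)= -141777 / 1862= -76.14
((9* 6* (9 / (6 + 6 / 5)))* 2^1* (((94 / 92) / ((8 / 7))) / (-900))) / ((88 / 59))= -58233 / 647680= -0.09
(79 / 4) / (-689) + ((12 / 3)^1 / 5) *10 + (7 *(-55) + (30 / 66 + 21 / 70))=-57035631 / 151580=-376.27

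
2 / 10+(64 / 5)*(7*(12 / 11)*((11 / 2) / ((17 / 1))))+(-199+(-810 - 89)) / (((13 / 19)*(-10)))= 212492 / 1105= 192.30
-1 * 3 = -3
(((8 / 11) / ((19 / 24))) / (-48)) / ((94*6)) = -1 / 29469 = -0.00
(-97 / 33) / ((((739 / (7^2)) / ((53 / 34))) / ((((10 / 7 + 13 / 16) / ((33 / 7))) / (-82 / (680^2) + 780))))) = -26872392575 / 145129150060389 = -0.00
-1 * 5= -5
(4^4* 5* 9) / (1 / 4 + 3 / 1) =46080 / 13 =3544.62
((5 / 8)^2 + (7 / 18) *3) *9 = 897 / 64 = 14.02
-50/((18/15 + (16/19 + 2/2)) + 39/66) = -104500/7593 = -13.76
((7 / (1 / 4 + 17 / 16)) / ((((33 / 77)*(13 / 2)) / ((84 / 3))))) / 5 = 6272 / 585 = 10.72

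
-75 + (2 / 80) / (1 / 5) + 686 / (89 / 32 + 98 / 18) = 161513 / 18952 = 8.52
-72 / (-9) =8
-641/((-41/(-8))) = -5128/41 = -125.07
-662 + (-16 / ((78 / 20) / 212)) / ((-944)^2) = -179745181 / 271518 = -662.00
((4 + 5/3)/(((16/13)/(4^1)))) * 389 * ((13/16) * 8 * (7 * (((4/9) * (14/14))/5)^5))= 1001366912/553584375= 1.81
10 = 10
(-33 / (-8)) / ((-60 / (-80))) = 11 / 2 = 5.50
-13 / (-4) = 13 / 4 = 3.25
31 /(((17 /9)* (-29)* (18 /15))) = -465 /986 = -0.47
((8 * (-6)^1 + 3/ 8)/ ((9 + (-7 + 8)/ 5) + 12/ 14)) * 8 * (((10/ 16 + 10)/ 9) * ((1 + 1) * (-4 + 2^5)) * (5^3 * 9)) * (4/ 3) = -330596875/ 88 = -3756782.67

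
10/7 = 1.43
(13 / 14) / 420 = 13 / 5880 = 0.00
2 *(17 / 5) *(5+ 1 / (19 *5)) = 16184 / 475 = 34.07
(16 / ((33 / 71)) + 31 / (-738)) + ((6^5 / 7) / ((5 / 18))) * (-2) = -2262751423 / 284130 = -7963.79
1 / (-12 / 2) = -1 / 6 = -0.17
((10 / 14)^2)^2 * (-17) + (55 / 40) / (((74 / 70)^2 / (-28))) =-255565575 / 6573938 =-38.88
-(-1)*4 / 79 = 4 / 79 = 0.05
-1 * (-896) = 896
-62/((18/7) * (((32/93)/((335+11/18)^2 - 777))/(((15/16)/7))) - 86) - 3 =-550514464606/241552317557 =-2.28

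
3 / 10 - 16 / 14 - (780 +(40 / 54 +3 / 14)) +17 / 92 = -67953443 / 86940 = -781.61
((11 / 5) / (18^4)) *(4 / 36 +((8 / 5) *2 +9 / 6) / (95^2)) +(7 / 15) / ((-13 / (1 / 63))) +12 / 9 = 7386640458239 / 5542339140000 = 1.33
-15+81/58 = -789/58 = -13.60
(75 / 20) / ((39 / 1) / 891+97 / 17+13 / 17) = 75735 / 131564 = 0.58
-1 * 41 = -41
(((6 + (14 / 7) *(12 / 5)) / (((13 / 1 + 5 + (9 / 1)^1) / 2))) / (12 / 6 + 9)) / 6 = 2 / 165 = 0.01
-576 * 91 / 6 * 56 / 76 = -122304 / 19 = -6437.05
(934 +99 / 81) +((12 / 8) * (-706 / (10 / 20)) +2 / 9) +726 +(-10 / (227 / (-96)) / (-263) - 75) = -285618224 / 537309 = -531.57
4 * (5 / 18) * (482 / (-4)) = -1205 / 9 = -133.89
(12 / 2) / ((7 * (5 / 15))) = 18 / 7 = 2.57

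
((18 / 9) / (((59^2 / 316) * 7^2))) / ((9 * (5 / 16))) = 10112 / 7675605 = 0.00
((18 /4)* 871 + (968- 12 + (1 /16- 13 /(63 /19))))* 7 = 4910615 /144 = 34101.49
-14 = -14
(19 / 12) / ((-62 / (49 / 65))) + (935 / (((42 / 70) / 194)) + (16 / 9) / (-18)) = 394740763903 / 1305720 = 302316.55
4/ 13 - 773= -10045/ 13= -772.69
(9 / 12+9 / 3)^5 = 759375 / 1024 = 741.58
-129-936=-1065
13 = 13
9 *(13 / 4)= 117 / 4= 29.25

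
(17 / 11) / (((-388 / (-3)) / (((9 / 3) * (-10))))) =-765 / 2134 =-0.36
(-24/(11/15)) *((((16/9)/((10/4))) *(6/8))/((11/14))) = -2688/121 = -22.21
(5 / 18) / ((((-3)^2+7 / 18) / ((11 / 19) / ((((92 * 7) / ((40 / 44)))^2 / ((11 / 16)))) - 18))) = -2836794115 / 5326869184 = -0.53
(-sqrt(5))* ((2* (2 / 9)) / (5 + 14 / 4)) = -8* sqrt(5) / 153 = -0.12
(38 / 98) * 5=95 / 49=1.94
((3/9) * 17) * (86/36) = 731/54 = 13.54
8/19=0.42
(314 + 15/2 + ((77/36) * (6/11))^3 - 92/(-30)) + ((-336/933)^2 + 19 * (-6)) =22174940087/104458680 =212.28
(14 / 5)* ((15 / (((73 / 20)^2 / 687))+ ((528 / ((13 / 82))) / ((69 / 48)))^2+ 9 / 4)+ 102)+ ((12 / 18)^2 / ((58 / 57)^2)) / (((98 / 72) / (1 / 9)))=2951225229853272019087 / 196327064361610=15032187.43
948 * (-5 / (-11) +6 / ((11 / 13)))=78684 / 11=7153.09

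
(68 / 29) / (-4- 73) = -68 / 2233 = -0.03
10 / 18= 5 / 9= 0.56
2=2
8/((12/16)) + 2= 38/3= 12.67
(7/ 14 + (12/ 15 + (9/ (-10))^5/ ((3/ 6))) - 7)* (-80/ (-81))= -114683/ 16875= -6.80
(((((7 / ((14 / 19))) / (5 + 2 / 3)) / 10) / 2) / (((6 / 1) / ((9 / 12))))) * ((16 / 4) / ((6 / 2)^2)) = 19 / 4080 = 0.00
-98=-98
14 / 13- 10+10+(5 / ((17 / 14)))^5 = 21868977998 / 18458141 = 1184.79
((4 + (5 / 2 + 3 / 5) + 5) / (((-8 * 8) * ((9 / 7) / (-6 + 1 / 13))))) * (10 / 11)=5929 / 7488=0.79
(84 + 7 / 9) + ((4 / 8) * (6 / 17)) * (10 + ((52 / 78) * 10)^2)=14441 / 153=94.39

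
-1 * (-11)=11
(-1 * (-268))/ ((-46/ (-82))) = 10988/ 23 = 477.74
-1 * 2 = -2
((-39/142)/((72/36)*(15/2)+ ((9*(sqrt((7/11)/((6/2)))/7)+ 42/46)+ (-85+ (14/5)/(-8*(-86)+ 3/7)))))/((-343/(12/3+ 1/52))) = -2322735207021515/49855514256990872528 - 64188291973025*sqrt(231)/2442920198592552753872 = -0.00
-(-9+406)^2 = -157609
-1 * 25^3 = -15625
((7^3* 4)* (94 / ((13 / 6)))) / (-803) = -773808 / 10439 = -74.13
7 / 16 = 0.44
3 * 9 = 27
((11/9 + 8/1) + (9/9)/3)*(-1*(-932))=80152/9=8905.78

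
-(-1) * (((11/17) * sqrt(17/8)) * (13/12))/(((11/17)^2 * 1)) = 221 * sqrt(34)/528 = 2.44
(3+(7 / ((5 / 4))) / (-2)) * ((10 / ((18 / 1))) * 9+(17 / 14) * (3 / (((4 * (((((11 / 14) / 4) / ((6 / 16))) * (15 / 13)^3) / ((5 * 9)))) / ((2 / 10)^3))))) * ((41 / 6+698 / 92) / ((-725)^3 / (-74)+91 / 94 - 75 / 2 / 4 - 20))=514608971867 / 169926562056178125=0.00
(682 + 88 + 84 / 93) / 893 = 23898 / 27683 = 0.86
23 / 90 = 0.26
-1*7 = -7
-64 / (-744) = 8 / 93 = 0.09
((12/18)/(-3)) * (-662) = 1324/9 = 147.11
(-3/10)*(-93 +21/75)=3477/125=27.82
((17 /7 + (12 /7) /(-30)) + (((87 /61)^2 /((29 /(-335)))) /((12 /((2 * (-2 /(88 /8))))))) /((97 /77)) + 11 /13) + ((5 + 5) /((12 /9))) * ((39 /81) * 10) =39.89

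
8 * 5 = 40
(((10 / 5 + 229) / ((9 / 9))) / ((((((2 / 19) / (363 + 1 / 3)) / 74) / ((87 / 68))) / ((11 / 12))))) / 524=9410945005 / 71264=132057.49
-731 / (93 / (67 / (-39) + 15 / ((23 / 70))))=-28807979 / 83421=-345.33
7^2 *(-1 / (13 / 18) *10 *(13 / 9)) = -980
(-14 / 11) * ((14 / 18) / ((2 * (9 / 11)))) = -49 / 81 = -0.60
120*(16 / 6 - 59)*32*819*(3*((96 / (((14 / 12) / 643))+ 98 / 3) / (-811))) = 28138782297600 / 811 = 34696402339.83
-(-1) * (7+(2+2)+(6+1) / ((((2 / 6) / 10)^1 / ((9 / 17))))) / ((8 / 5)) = 10385 / 136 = 76.36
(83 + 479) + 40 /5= 570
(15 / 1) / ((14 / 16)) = 120 / 7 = 17.14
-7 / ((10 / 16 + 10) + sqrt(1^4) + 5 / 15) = -24 / 41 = -0.59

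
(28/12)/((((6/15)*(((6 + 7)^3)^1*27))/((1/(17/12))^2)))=280/5714397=0.00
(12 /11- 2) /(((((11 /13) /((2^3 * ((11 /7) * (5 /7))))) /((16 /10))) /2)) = -16640 /539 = -30.87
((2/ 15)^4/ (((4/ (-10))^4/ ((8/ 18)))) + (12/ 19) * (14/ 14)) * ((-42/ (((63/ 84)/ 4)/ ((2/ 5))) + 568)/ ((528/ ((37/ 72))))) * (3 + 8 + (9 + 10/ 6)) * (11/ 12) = 158632357/ 26926344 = 5.89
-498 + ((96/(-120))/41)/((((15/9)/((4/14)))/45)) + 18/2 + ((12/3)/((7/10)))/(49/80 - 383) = -21473427221/43898085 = -489.17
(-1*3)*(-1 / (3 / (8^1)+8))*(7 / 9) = 56 / 201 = 0.28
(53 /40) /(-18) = -53 /720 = -0.07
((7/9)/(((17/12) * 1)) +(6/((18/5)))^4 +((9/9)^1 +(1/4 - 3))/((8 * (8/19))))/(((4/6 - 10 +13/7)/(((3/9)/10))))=-3822553/110688768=-0.03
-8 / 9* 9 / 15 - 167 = -2513 / 15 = -167.53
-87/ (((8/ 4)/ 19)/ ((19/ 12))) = -10469/ 8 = -1308.62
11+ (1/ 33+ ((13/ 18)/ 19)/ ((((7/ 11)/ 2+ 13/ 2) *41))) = 127601773/ 11568150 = 11.03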